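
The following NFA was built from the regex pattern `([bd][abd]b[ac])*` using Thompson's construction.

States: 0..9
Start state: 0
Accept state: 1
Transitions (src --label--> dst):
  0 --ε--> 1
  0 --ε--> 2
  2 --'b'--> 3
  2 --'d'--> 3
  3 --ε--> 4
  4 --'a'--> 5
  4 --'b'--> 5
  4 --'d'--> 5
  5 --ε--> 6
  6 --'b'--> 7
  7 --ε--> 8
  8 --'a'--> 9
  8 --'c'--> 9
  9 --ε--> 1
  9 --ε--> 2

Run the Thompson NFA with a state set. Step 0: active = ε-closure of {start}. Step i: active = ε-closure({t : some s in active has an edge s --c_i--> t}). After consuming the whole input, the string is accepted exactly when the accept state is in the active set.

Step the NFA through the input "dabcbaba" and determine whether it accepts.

Answer: ACCEPT

Steps:
initial (ε-close {0}): {0,1,2}
'd' @ 1: {3,4}
'a' @ 2: {5,6}
'b' @ 3: {7,8}
'c' @ 4: {1,2,9}  (accept∈set)
'b' @ 5: {3,4}
'a' @ 6: {5,6}
'b' @ 7: {7,8}
'a' @ 8: {1,2,9}  (accept∈set)
after full input: {1,2,9}  (accept=1 in)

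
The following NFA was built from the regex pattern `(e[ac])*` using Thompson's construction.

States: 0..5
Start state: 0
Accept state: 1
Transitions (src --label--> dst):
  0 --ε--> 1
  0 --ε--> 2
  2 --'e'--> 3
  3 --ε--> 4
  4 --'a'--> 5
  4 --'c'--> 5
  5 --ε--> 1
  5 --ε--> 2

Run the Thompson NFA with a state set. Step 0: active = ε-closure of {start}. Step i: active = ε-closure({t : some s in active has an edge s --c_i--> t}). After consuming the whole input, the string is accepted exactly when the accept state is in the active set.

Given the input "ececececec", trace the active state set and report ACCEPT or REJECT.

start: ε-closure({0}) = {0,1,2}
'e' @ 1: {3,4}
'c' @ 2: {1,2,5}  [accepting]
'e' @ 3: {3,4}
'c' @ 4: {1,2,5}  [accepting]
'e' @ 5: {3,4}
'c' @ 6: {1,2,5}  [accepting]
'e' @ 7: {3,4}
'c' @ 8: {1,2,5}  [accepting]
'e' @ 9: {3,4}
'c' @ 10: {1,2,5}  [accepting]
after full input: {1,2,5}  (accept=1 in)

Answer: ACCEPT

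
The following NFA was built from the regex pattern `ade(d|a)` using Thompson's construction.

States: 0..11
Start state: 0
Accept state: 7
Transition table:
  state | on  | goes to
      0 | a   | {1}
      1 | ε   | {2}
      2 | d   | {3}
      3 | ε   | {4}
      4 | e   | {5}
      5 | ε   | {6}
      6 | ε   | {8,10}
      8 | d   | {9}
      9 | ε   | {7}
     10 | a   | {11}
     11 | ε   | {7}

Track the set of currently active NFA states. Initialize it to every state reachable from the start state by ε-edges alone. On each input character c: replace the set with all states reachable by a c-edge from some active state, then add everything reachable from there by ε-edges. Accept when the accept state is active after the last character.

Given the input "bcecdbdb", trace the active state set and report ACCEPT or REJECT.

S₀ = ε-closure({0}) = {0}
'b' @ 1: {}  — dead — no transitions
rest 'cecdbdb' ignored (set empty)
end set {} — state 7 not in

Answer: REJECT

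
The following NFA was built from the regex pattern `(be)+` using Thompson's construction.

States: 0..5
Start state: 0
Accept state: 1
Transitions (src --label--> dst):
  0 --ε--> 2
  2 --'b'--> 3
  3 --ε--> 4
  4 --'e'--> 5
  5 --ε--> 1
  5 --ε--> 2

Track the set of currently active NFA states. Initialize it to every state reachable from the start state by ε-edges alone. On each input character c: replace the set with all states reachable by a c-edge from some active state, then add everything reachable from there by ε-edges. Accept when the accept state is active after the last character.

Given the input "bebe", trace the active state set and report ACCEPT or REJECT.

start: ε-closure({0}) = {0,2}
'b' @ 1: {3,4}
'e' @ 2: {1,2,5}  (accept∈set)
'b' @ 3: {3,4}
'e' @ 4: {1,2,5}  (accept∈set)
after full input: {1,2,5}  (accept=1 in)

Answer: ACCEPT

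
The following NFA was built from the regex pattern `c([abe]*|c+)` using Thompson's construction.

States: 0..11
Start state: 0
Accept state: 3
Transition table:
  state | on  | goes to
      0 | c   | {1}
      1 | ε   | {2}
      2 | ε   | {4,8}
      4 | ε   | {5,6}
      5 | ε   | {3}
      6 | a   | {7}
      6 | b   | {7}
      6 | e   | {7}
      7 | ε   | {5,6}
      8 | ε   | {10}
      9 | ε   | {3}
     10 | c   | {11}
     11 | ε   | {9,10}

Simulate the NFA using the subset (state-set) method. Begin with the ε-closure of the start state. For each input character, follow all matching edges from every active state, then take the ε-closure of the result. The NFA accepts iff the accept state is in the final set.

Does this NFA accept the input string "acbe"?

Answer: REJECT

Derivation:
start: ε-closure({0}) = {0}
'a' @ 1: {}  — dead — no transitions
rest 'cbe' ignored (set empty)
after full input: {}  (accept=3 not in)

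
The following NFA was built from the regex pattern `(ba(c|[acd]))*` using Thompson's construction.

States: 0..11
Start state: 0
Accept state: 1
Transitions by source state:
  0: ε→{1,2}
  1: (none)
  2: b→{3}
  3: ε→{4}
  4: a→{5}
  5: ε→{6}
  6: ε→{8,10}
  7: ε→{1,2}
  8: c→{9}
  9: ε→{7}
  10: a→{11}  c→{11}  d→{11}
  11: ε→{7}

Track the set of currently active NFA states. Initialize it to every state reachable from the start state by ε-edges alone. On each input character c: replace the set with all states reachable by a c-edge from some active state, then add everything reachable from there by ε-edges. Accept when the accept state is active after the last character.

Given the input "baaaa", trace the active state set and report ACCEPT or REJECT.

initial (ε-close {0}): {0,1,2}
'b' @ 1: {3,4}
'a' @ 2: {5,6,8,10}
'a' @ 3: {1,2,7,11}  [accepting]
'a' @ 4: {}  — no active states
rest 'a' ignored (set empty)
end set {} — state 1 not in

Answer: REJECT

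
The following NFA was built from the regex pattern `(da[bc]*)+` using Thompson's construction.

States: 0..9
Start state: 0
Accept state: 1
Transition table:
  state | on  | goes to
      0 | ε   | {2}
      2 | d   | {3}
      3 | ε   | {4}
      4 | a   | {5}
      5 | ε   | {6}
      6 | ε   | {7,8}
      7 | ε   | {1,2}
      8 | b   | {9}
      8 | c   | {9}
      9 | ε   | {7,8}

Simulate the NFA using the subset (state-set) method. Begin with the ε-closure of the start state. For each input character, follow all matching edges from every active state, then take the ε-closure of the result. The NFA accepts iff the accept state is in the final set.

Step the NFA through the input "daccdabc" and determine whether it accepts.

Answer: ACCEPT

Derivation:
start: ε-closure({0}) = {0,2}
'd' @ 1: {3,4}
'a' @ 2: {1,2,5,6,7,8}  [accepting]
'c' @ 3: {1,2,7,8,9}  [accepting]
'c' @ 4: {1,2,7,8,9}  [accepting]
'd' @ 5: {3,4}
'a' @ 6: {1,2,5,6,7,8}  [accepting]
'b' @ 7: {1,2,7,8,9}  [accepting]
'c' @ 8: {1,2,7,8,9}  [accepting]
final: {1,2,7,8,9}; accept 1 in set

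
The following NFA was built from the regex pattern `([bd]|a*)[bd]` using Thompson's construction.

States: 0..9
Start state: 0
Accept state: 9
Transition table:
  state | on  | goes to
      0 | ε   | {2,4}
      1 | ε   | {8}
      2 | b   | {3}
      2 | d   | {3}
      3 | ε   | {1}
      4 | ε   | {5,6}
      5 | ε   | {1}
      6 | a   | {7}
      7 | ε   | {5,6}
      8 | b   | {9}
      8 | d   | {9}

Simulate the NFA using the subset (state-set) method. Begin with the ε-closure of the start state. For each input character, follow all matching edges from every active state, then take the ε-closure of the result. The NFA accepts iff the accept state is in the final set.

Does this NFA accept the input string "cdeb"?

Answer: REJECT

Trace:
initial (ε-close {0}): {0,1,2,4,5,6,8}
'c' @ 1: {}  — dead — no transitions
rest 'deb' ignored (set empty)
final: {}; accept 9 not in set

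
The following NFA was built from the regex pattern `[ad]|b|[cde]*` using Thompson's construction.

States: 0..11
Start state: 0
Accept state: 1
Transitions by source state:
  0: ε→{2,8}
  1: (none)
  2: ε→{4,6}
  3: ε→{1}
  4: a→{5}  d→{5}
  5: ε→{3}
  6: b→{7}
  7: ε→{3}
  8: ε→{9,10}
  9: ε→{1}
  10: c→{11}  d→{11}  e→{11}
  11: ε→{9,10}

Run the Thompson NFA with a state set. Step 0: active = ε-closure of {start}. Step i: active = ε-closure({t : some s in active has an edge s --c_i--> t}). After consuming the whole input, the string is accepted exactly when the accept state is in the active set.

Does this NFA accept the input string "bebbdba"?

Answer: REJECT

Steps:
start: ε-closure({0}) = {0,1,2,4,6,8,9,10}
'b' @ 1: {1,3,7}  [accepting]
'e' @ 2: {}  — no active states
rest 'bbdba' ignored (set empty)
after full input: {}  (accept=1 not in)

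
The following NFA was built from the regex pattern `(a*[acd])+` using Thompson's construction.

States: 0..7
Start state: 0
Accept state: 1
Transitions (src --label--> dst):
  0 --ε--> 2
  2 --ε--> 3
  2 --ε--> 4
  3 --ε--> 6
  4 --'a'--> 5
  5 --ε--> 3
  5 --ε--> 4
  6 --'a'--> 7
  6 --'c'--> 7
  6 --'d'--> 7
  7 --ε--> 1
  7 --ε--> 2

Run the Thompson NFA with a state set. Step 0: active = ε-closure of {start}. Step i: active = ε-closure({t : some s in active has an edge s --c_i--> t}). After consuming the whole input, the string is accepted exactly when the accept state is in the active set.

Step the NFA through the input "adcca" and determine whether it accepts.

Answer: ACCEPT

Steps:
start: ε-closure({0}) = {0,2,3,4,6}
'a' @ 1: {1,2,3,4,5,6,7}  (accept∈set)
'd' @ 2: {1,2,3,4,6,7}  (accept∈set)
'c' @ 3: {1,2,3,4,6,7}  (accept∈set)
'c' @ 4: {1,2,3,4,6,7}  (accept∈set)
'a' @ 5: {1,2,3,4,5,6,7}  (accept∈set)
after full input: {1,2,3,4,5,6,7}  (accept=1 in)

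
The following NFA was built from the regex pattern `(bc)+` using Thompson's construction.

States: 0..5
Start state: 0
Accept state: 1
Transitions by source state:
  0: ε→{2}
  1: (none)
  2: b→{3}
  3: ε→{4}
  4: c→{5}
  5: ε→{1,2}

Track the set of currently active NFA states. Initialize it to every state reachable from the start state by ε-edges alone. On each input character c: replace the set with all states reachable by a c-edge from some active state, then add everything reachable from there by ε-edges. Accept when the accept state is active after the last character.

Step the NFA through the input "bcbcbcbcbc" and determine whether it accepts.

initial (ε-close {0}): {0,2}
'b' @ 1: {3,4}
'c' @ 2: {1,2,5}  ✓accept
'b' @ 3: {3,4}
'c' @ 4: {1,2,5}  ✓accept
'b' @ 5: {3,4}
'c' @ 6: {1,2,5}  ✓accept
'b' @ 7: {3,4}
'c' @ 8: {1,2,5}  ✓accept
'b' @ 9: {3,4}
'c' @ 10: {1,2,5}  ✓accept
end set {1,2,5} — state 1 in

Answer: ACCEPT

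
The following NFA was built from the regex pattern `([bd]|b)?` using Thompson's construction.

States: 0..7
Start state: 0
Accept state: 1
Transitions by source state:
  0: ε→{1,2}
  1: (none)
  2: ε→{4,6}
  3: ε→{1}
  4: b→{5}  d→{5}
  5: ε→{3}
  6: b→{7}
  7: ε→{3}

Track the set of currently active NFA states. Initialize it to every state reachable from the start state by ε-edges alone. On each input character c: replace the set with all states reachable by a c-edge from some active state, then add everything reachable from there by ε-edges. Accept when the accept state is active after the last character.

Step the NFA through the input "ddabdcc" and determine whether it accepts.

start: ε-closure({0}) = {0,1,2,4,6}
'd' @ 1: {1,3,5}  (accept∈set)
'd' @ 2: {}  — state set empty
rest 'abdcc' ignored (set empty)
final: {}; accept 1 not in set

Answer: REJECT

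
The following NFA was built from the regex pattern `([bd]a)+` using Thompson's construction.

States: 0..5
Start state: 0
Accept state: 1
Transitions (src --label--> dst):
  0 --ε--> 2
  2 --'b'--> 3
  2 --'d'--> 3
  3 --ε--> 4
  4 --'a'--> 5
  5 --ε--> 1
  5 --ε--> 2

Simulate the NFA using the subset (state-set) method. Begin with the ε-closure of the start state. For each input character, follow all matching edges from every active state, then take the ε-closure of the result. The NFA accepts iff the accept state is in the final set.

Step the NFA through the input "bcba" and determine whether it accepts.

Answer: REJECT

Steps:
S₀ = ε-closure({0}) = {0,2}
'b' @ 1: {3,4}
'c' @ 2: {}  — no active states
rest 'ba' ignored (set empty)
final: {}; accept 1 not in set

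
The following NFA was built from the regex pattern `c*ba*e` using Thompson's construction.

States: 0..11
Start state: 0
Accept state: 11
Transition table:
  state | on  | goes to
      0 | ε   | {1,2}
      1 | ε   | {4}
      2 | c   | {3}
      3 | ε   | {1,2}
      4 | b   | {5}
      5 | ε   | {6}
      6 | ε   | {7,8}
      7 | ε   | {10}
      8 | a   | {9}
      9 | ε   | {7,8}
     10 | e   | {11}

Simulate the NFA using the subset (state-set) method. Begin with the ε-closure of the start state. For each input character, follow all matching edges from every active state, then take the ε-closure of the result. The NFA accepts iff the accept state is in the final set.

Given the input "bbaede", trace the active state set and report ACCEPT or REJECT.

initial (ε-close {0}): {0,1,2,4}
'b' @ 1: {5,6,7,8,10}
'b' @ 2: {}  — state set empty
rest 'aede' ignored (set empty)
after full input: {}  (accept=11 not in)

Answer: REJECT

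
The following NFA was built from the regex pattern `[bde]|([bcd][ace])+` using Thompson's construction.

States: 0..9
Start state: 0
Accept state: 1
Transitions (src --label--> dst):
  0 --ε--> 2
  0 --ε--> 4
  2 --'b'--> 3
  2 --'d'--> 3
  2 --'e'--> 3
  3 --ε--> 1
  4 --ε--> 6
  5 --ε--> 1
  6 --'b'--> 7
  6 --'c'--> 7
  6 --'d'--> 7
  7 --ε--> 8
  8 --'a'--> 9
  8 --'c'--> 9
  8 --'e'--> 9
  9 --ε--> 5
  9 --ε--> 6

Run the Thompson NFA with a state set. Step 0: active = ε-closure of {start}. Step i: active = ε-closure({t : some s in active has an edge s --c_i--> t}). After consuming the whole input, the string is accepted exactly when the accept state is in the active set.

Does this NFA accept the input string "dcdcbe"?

initial (ε-close {0}): {0,2,4,6}
'd' @ 1: {1,3,7,8}  ✓accept
'c' @ 2: {1,5,6,9}  ✓accept
'd' @ 3: {7,8}
'c' @ 4: {1,5,6,9}  ✓accept
'b' @ 5: {7,8}
'e' @ 6: {1,5,6,9}  ✓accept
final: {1,5,6,9}; accept 1 in set

Answer: ACCEPT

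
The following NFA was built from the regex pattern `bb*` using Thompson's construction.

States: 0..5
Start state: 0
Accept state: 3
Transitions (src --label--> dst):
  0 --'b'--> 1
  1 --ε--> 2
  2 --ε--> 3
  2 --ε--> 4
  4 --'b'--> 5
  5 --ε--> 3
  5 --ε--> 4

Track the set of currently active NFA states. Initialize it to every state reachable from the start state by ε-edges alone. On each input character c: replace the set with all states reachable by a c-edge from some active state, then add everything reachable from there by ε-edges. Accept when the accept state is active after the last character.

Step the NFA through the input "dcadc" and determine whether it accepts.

start: ε-closure({0}) = {0}
'd' @ 1: {}  — dead — no transitions
rest 'cadc' ignored (set empty)
after full input: {}  (accept=3 not in)

Answer: REJECT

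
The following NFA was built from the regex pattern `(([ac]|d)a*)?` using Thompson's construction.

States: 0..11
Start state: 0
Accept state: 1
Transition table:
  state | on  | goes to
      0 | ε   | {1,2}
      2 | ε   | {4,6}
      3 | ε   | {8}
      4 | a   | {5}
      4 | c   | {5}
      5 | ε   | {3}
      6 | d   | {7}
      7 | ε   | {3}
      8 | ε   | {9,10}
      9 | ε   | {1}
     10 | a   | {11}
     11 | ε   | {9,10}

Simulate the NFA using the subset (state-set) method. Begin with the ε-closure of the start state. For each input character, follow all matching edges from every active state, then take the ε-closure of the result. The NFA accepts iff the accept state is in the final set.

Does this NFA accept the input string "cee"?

S₀ = ε-closure({0}) = {0,1,2,4,6}
'c' @ 1: {1,3,5,8,9,10}  [accepting]
'e' @ 2: {}  — state set empty
rest 'e' ignored (set empty)
end set {} — state 1 not in

Answer: REJECT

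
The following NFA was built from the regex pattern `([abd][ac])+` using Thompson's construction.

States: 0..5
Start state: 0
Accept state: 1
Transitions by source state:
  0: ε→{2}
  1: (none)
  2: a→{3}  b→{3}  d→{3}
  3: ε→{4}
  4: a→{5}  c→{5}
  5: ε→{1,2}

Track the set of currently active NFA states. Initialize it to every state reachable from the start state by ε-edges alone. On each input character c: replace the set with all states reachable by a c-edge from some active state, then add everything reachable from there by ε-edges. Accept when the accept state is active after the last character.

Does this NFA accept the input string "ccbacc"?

S₀ = ε-closure({0}) = {0,2}
'c' @ 1: {}  — no active states
rest 'cbacc' ignored (set empty)
end set {} — state 1 not in

Answer: REJECT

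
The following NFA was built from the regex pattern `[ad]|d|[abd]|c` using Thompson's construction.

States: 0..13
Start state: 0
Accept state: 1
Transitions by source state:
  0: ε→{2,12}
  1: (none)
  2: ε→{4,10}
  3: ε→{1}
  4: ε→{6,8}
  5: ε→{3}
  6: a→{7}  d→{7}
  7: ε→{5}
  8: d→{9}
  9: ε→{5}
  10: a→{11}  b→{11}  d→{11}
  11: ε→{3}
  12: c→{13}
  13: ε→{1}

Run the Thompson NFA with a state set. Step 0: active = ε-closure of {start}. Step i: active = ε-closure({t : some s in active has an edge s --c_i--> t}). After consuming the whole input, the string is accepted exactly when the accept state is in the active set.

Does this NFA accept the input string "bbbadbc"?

S₀ = ε-closure({0}) = {0,2,4,6,8,10,12}
'b' @ 1: {1,3,11}  (accept∈set)
'b' @ 2: {}  — state set empty
rest 'badbc' ignored (set empty)
end set {} — state 1 not in

Answer: REJECT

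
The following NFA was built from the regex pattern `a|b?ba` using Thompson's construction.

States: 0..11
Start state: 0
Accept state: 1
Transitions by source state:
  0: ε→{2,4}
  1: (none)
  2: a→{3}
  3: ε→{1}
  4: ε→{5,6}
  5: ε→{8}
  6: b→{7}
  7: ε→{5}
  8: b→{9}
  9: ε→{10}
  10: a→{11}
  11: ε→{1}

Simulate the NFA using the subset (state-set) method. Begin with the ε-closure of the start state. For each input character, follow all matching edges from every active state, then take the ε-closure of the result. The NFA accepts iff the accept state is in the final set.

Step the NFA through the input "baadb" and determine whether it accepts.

Answer: REJECT

Steps:
start: ε-closure({0}) = {0,2,4,5,6,8}
'b' @ 1: {5,7,8,9,10}
'a' @ 2: {1,11}  (accept∈set)
'a' @ 3: {}  — dead — no transitions
rest 'db' ignored (set empty)
end set {} — state 1 not in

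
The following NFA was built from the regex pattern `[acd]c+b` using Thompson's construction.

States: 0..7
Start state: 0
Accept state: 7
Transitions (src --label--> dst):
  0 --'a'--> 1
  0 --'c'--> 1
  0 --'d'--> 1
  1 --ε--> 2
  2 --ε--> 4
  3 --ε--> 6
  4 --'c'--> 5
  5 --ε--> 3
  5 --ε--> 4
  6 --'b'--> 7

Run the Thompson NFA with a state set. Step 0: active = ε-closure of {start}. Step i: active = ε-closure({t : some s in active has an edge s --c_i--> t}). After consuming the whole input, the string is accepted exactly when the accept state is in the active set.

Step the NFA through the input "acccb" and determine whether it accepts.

Answer: ACCEPT

Derivation:
start: ε-closure({0}) = {0}
'a' @ 1: {1,2,4}
'c' @ 2: {3,4,5,6}
'c' @ 3: {3,4,5,6}
'c' @ 4: {3,4,5,6}
'b' @ 5: {7}  [accepting]
end set {7} — state 7 in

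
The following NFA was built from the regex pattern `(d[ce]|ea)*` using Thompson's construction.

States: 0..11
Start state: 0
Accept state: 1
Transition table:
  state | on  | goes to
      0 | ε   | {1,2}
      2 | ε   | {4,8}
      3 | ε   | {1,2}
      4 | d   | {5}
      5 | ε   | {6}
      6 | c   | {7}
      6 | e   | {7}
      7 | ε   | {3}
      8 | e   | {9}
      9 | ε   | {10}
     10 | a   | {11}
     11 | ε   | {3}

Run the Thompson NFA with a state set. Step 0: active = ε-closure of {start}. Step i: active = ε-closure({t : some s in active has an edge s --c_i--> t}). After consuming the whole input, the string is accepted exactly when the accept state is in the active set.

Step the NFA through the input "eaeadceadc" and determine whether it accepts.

start: ε-closure({0}) = {0,1,2,4,8}
'e' @ 1: {9,10}
'a' @ 2: {1,2,3,4,8,11}  (accept∈set)
'e' @ 3: {9,10}
'a' @ 4: {1,2,3,4,8,11}  (accept∈set)
'd' @ 5: {5,6}
'c' @ 6: {1,2,3,4,7,8}  (accept∈set)
'e' @ 7: {9,10}
'a' @ 8: {1,2,3,4,8,11}  (accept∈set)
'd' @ 9: {5,6}
'c' @ 10: {1,2,3,4,7,8}  (accept∈set)
final: {1,2,3,4,7,8}; accept 1 in set

Answer: ACCEPT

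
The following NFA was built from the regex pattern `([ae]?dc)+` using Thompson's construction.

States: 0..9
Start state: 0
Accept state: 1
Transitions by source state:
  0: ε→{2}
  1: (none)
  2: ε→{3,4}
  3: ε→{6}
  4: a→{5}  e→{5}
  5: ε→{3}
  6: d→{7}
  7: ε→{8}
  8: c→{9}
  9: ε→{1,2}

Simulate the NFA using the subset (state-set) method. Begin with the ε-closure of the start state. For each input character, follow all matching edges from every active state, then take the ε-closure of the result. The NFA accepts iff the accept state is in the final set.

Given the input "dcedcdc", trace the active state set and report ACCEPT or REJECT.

S₀ = ε-closure({0}) = {0,2,3,4,6}
'd' @ 1: {7,8}
'c' @ 2: {1,2,3,4,6,9}  ✓accept
'e' @ 3: {3,5,6}
'd' @ 4: {7,8}
'c' @ 5: {1,2,3,4,6,9}  ✓accept
'd' @ 6: {7,8}
'c' @ 7: {1,2,3,4,6,9}  ✓accept
after full input: {1,2,3,4,6,9}  (accept=1 in)

Answer: ACCEPT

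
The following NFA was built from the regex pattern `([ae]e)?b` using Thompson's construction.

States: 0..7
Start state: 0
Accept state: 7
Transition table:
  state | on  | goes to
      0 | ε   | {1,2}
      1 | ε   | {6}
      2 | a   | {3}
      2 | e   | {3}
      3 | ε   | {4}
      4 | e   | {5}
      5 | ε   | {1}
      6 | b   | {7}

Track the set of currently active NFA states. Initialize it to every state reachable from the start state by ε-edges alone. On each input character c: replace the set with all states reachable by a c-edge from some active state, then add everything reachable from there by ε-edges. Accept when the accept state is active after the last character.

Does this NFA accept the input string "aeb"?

initial (ε-close {0}): {0,1,2,6}
'a' @ 1: {3,4}
'e' @ 2: {1,5,6}
'b' @ 3: {7}  ✓accept
end set {7} — state 7 in

Answer: ACCEPT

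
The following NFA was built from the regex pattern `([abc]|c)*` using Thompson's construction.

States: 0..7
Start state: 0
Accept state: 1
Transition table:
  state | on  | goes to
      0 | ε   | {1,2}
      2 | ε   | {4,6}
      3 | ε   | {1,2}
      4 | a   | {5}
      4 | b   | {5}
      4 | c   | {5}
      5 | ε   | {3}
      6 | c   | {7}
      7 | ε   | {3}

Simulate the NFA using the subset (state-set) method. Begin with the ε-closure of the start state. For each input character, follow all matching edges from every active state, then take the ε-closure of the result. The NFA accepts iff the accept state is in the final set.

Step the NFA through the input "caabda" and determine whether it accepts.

start: ε-closure({0}) = {0,1,2,4,6}
'c' @ 1: {1,2,3,4,5,6,7}  (accept∈set)
'a' @ 2: {1,2,3,4,5,6}  (accept∈set)
'a' @ 3: {1,2,3,4,5,6}  (accept∈set)
'b' @ 4: {1,2,3,4,5,6}  (accept∈set)
'd' @ 5: {}  — state set empty
rest 'a' ignored (set empty)
end set {} — state 1 not in

Answer: REJECT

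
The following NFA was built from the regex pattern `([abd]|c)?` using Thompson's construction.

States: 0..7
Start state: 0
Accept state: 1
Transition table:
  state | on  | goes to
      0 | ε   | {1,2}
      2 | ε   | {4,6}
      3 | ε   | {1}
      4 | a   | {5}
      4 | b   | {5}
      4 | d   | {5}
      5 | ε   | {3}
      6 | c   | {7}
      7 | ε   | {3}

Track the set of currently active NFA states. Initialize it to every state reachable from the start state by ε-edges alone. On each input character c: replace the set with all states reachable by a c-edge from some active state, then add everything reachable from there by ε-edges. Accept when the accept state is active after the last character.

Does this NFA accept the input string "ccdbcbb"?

Answer: REJECT

Derivation:
start: ε-closure({0}) = {0,1,2,4,6}
'c' @ 1: {1,3,7}  [accepting]
'c' @ 2: {}  — no active states
rest 'dbcbb' ignored (set empty)
final: {}; accept 1 not in set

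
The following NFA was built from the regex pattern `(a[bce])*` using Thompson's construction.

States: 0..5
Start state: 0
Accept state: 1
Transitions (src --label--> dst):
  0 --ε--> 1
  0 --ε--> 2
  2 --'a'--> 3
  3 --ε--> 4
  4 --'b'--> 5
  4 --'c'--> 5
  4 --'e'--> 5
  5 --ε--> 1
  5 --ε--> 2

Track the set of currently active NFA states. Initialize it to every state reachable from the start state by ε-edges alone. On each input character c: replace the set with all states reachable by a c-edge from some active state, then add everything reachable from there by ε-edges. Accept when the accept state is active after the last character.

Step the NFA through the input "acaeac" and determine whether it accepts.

Answer: ACCEPT

Steps:
S₀ = ε-closure({0}) = {0,1,2}
'a' @ 1: {3,4}
'c' @ 2: {1,2,5}  ✓accept
'a' @ 3: {3,4}
'e' @ 4: {1,2,5}  ✓accept
'a' @ 5: {3,4}
'c' @ 6: {1,2,5}  ✓accept
final: {1,2,5}; accept 1 in set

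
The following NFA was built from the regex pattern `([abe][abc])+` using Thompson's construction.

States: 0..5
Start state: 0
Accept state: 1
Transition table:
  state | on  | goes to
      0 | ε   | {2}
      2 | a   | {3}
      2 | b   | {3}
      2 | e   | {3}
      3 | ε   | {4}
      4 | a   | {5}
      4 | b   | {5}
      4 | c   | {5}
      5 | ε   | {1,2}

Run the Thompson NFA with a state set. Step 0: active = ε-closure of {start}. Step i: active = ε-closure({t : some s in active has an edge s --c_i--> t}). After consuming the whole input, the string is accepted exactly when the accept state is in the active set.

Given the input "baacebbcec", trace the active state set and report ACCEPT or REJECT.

initial (ε-close {0}): {0,2}
'b' @ 1: {3,4}
'a' @ 2: {1,2,5}  [accepting]
'a' @ 3: {3,4}
'c' @ 4: {1,2,5}  [accepting]
'e' @ 5: {3,4}
'b' @ 6: {1,2,5}  [accepting]
'b' @ 7: {3,4}
'c' @ 8: {1,2,5}  [accepting]
'e' @ 9: {3,4}
'c' @ 10: {1,2,5}  [accepting]
end set {1,2,5} — state 1 in

Answer: ACCEPT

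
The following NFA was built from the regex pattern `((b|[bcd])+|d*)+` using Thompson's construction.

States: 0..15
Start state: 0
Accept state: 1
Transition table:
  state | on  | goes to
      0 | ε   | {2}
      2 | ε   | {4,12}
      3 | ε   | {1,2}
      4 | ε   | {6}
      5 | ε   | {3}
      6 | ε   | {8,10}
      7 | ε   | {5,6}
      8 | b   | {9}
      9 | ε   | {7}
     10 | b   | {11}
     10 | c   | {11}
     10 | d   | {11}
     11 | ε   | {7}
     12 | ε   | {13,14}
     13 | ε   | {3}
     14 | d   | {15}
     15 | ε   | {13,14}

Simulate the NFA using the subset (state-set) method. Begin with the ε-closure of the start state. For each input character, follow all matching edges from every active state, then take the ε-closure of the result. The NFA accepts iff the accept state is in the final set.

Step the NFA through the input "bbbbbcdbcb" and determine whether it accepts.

start: ε-closure({0}) = {0,1,2,3,4,6,8,10,12,13,14}
'b' @ 1: {1,2,3,4,5,6,7,8,9,10,11,12,13,14}  [accepting]
'b' @ 2: {1,2,3,4,5,6,7,8,9,10,11,12,13,14}  [accepting]
'b' @ 3: {1,2,3,4,5,6,7,8,9,10,11,12,13,14}  [accepting]
'b' @ 4: {1,2,3,4,5,6,7,8,9,10,11,12,13,14}  [accepting]
'b' @ 5: {1,2,3,4,5,6,7,8,9,10,11,12,13,14}  [accepting]
'c' @ 6: {1,2,3,4,5,6,7,8,10,11,12,13,14}  [accepting]
'd' @ 7: {1,2,3,4,5,6,7,8,10,11,12,13,14,15}  [accepting]
'b' @ 8: {1,2,3,4,5,6,7,8,9,10,11,12,13,14}  [accepting]
'c' @ 9: {1,2,3,4,5,6,7,8,10,11,12,13,14}  [accepting]
'b' @ 10: {1,2,3,4,5,6,7,8,9,10,11,12,13,14}  [accepting]
after full input: {1,2,3,4,5,6,7,8,9,10,11,12,13,14}  (accept=1 in)

Answer: ACCEPT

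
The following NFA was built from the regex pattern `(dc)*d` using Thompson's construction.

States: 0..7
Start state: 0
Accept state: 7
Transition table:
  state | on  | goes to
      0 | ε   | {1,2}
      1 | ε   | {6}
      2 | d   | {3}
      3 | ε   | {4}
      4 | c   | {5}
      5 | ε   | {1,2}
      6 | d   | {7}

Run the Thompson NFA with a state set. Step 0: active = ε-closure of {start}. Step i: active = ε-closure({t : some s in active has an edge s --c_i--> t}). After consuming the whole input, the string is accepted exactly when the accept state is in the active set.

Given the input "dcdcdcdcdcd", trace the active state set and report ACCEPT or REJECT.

S₀ = ε-closure({0}) = {0,1,2,6}
'd' @ 1: {3,4,7}  ✓accept
'c' @ 2: {1,2,5,6}
'd' @ 3: {3,4,7}  ✓accept
'c' @ 4: {1,2,5,6}
'd' @ 5: {3,4,7}  ✓accept
'c' @ 6: {1,2,5,6}
'd' @ 7: {3,4,7}  ✓accept
'c' @ 8: {1,2,5,6}
'd' @ 9: {3,4,7}  ✓accept
'c' @ 10: {1,2,5,6}
'd' @ 11: {3,4,7}  ✓accept
after full input: {3,4,7}  (accept=7 in)

Answer: ACCEPT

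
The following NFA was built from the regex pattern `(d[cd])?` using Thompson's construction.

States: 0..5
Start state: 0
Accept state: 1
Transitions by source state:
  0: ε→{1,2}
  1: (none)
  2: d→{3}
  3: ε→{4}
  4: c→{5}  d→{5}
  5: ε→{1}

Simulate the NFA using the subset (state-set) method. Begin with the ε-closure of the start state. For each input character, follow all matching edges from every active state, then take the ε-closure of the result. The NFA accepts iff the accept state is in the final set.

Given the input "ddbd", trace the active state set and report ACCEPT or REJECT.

Answer: REJECT

Steps:
start: ε-closure({0}) = {0,1,2}
'd' @ 1: {3,4}
'd' @ 2: {1,5}  (accept∈set)
'b' @ 3: {}  — dead — no transitions
rest 'd' ignored (set empty)
end set {} — state 1 not in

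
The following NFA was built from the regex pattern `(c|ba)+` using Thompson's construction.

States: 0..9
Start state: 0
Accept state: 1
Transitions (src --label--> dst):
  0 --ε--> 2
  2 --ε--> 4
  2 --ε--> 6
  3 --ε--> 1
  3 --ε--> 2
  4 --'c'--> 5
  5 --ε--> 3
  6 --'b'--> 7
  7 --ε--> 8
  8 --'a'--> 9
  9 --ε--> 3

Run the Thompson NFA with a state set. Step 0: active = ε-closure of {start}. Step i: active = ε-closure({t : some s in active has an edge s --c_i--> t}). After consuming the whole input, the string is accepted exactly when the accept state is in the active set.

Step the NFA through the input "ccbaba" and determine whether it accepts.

initial (ε-close {0}): {0,2,4,6}
'c' @ 1: {1,2,3,4,5,6}  (accept∈set)
'c' @ 2: {1,2,3,4,5,6}  (accept∈set)
'b' @ 3: {7,8}
'a' @ 4: {1,2,3,4,6,9}  (accept∈set)
'b' @ 5: {7,8}
'a' @ 6: {1,2,3,4,6,9}  (accept∈set)
after full input: {1,2,3,4,6,9}  (accept=1 in)

Answer: ACCEPT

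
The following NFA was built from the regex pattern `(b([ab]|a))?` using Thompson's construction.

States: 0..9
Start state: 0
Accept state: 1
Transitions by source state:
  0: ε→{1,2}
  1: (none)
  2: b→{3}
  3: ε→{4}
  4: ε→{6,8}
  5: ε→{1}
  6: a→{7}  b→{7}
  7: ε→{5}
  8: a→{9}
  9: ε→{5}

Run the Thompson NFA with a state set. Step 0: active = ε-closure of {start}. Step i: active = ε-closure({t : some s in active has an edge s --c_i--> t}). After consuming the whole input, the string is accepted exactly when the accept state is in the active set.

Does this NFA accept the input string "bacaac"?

Answer: REJECT

Derivation:
start: ε-closure({0}) = {0,1,2}
'b' @ 1: {3,4,6,8}
'a' @ 2: {1,5,7,9}  [accepting]
'c' @ 3: {}  — no active states
rest 'aac' ignored (set empty)
end set {} — state 1 not in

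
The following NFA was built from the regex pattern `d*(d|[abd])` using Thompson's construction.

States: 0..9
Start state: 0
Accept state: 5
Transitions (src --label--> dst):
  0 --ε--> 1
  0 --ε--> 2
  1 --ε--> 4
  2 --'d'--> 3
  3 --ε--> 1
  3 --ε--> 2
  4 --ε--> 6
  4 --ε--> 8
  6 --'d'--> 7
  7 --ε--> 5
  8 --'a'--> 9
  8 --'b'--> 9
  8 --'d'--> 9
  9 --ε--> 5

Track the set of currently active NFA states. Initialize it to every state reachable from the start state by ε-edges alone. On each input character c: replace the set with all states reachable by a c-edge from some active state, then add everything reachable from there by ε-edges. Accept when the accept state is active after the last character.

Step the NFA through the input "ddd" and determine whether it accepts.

S₀ = ε-closure({0}) = {0,1,2,4,6,8}
'd' @ 1: {1,2,3,4,5,6,7,8,9}  [accepting]
'd' @ 2: {1,2,3,4,5,6,7,8,9}  [accepting]
'd' @ 3: {1,2,3,4,5,6,7,8,9}  [accepting]
final: {1,2,3,4,5,6,7,8,9}; accept 5 in set

Answer: ACCEPT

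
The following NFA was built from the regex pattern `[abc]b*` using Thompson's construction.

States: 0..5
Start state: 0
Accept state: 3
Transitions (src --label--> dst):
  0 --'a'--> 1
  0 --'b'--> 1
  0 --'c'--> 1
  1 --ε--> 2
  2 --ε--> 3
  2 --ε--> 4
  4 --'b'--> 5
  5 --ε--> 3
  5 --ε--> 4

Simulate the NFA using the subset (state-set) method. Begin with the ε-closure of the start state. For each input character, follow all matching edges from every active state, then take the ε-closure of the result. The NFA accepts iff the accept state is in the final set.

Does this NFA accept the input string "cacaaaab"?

Answer: REJECT

Steps:
start: ε-closure({0}) = {0}
'c' @ 1: {1,2,3,4}  [accepting]
'a' @ 2: {}  — no active states
rest 'caaaab' ignored (set empty)
end set {} — state 3 not in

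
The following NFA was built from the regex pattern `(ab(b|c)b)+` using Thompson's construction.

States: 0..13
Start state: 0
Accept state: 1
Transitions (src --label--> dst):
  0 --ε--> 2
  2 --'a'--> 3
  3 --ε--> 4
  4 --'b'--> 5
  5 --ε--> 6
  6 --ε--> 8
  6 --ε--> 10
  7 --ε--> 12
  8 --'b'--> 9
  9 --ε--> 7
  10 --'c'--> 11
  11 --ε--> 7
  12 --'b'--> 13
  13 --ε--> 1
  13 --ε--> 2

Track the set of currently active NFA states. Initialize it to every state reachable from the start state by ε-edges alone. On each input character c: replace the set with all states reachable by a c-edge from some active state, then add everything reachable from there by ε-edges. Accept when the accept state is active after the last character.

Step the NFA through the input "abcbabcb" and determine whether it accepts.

Answer: ACCEPT

Derivation:
start: ε-closure({0}) = {0,2}
'a' @ 1: {3,4}
'b' @ 2: {5,6,8,10}
'c' @ 3: {7,11,12}
'b' @ 4: {1,2,13}  [accepting]
'a' @ 5: {3,4}
'b' @ 6: {5,6,8,10}
'c' @ 7: {7,11,12}
'b' @ 8: {1,2,13}  [accepting]
after full input: {1,2,13}  (accept=1 in)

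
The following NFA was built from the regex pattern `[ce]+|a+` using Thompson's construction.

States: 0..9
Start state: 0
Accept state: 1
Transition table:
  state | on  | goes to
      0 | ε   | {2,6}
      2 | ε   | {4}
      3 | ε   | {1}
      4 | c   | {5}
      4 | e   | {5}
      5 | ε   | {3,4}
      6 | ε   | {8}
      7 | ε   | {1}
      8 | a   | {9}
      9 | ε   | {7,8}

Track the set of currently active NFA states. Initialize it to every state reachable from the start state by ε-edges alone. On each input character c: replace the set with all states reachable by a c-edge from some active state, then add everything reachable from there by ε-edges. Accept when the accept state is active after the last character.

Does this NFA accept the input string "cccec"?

Answer: ACCEPT

Derivation:
S₀ = ε-closure({0}) = {0,2,4,6,8}
'c' @ 1: {1,3,4,5}  [accepting]
'c' @ 2: {1,3,4,5}  [accepting]
'c' @ 3: {1,3,4,5}  [accepting]
'e' @ 4: {1,3,4,5}  [accepting]
'c' @ 5: {1,3,4,5}  [accepting]
final: {1,3,4,5}; accept 1 in set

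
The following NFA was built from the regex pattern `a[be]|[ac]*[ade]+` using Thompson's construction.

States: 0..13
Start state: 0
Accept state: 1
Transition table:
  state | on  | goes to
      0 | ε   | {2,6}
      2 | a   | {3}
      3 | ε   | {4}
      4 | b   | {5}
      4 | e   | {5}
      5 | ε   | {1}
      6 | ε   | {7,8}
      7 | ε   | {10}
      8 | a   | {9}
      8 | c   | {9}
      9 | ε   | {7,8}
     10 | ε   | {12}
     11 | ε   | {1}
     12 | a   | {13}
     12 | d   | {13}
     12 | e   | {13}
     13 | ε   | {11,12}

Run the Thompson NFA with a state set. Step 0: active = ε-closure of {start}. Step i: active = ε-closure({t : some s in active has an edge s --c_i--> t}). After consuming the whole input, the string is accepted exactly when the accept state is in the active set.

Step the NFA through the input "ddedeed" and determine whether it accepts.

Answer: ACCEPT

Steps:
start: ε-closure({0}) = {0,2,6,7,8,10,12}
'd' @ 1: {1,11,12,13}  (accept∈set)
'd' @ 2: {1,11,12,13}  (accept∈set)
'e' @ 3: {1,11,12,13}  (accept∈set)
'd' @ 4: {1,11,12,13}  (accept∈set)
'e' @ 5: {1,11,12,13}  (accept∈set)
'e' @ 6: {1,11,12,13}  (accept∈set)
'd' @ 7: {1,11,12,13}  (accept∈set)
final: {1,11,12,13}; accept 1 in set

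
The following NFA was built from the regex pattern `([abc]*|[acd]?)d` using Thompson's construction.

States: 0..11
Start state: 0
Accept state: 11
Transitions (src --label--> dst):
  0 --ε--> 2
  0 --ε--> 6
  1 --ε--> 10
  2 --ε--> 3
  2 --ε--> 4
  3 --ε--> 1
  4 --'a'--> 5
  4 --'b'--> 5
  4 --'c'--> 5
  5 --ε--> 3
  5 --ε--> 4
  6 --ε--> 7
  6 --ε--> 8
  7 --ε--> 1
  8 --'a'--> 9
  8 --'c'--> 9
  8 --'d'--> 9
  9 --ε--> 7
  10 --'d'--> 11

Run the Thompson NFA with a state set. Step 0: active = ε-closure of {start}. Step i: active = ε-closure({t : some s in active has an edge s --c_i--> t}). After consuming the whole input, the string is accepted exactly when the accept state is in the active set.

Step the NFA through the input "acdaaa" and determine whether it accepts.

initial (ε-close {0}): {0,1,2,3,4,6,7,8,10}
'a' @ 1: {1,3,4,5,7,9,10}
'c' @ 2: {1,3,4,5,10}
'd' @ 3: {11}  [accepting]
'a' @ 4: {}  — state set empty
rest 'aa' ignored (set empty)
final: {}; accept 11 not in set

Answer: REJECT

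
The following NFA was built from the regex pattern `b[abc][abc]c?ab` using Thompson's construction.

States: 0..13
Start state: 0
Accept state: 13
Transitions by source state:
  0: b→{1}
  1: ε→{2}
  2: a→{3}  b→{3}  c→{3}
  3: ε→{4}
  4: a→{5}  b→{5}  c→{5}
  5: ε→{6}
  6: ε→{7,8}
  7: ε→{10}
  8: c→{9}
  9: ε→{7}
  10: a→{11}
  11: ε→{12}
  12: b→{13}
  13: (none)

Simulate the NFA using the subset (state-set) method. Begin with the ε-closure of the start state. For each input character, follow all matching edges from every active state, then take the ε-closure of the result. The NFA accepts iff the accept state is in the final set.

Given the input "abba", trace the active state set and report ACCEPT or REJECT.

start: ε-closure({0}) = {0}
'a' @ 1: {}  — dead — no transitions
rest 'bba' ignored (set empty)
final: {}; accept 13 not in set

Answer: REJECT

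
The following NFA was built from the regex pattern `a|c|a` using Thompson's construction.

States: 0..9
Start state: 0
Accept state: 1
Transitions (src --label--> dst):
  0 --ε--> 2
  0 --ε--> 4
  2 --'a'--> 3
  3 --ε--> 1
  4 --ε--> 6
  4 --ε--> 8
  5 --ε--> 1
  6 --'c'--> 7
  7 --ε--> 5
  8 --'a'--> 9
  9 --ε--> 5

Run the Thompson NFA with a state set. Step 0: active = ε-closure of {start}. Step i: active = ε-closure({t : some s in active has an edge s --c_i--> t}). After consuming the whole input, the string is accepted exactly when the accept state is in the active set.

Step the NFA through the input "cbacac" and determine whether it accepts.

Answer: REJECT

Derivation:
initial (ε-close {0}): {0,2,4,6,8}
'c' @ 1: {1,5,7}  (accept∈set)
'b' @ 2: {}  — state set empty
rest 'acac' ignored (set empty)
end set {} — state 1 not in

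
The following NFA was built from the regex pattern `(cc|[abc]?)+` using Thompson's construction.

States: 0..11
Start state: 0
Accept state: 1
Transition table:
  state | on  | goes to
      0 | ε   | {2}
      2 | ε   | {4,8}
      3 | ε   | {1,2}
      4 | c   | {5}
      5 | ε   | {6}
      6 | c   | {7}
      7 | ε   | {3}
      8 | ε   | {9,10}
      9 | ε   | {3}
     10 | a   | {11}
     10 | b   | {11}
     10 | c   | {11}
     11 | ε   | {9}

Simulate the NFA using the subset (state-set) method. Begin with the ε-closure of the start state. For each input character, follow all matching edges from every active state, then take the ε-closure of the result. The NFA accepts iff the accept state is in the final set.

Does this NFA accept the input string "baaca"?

start: ε-closure({0}) = {0,1,2,3,4,8,9,10}
'b' @ 1: {1,2,3,4,8,9,10,11}  ✓accept
'a' @ 2: {1,2,3,4,8,9,10,11}  ✓accept
'a' @ 3: {1,2,3,4,8,9,10,11}  ✓accept
'c' @ 4: {1,2,3,4,5,6,8,9,10,11}  ✓accept
'a' @ 5: {1,2,3,4,8,9,10,11}  ✓accept
final: {1,2,3,4,8,9,10,11}; accept 1 in set

Answer: ACCEPT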